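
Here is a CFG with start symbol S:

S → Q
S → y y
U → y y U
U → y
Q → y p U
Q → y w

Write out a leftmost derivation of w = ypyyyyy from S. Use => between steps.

S => Q   [S → Q]
Q => ypU   [Q → y p U]
ypU => ypyyU   [U → y y U]
ypyyU => ypyyyyU   [U → y y U]
ypyyyyU => ypyyyyy   [U → y]

S => Q => ypU => ypyyU => ypyyyyU => ypyyyyy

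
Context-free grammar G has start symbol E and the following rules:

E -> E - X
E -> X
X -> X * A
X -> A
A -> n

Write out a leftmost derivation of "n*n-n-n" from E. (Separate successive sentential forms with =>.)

E => E-X => E-X-X => X-X-X => X*A-X-X => A*A-X-X => n*A-X-X => n*n-X-X => n*n-A-X => n*n-n-X => n*n-n-A => n*n-n-n

E => E-X   [E -> E - X]
E-X => E-X-X   [E -> E - X]
E-X-X => X-X-X   [E -> X]
X-X-X => X*A-X-X   [X -> X * A]
X*A-X-X => A*A-X-X   [X -> A]
A*A-X-X => n*A-X-X   [A -> n]
n*A-X-X => n*n-X-X   [A -> n]
n*n-X-X => n*n-A-X   [X -> A]
n*n-A-X => n*n-n-X   [A -> n]
n*n-n-X => n*n-n-A   [X -> A]
n*n-n-A => n*n-n-n   [A -> n]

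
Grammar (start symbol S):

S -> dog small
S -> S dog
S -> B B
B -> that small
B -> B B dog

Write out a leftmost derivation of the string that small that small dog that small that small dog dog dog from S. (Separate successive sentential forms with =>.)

S => S dog => S dog dog => B B dog dog => B B dog B dog dog => that small B dog B dog dog => that small that small dog B dog dog => that small that small dog B B dog dog dog => that small that small dog that small B dog dog dog => that small that small dog that small that small dog dog dog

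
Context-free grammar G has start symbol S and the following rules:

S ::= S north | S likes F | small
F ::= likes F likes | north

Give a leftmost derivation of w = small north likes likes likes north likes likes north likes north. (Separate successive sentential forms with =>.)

S => S likes F => S north likes F => S likes F north likes F => S north likes F north likes F => small north likes F north likes F => small north likes likes F likes north likes F => small north likes likes likes F likes likes north likes F => small north likes likes likes north likes likes north likes F => small north likes likes likes north likes likes north likes north

S => S likes F   [S ::= S likes F]
S likes F => S north likes F   [S ::= S north]
S north likes F => S likes F north likes F   [S ::= S likes F]
S likes F north likes F => S north likes F north likes F   [S ::= S north]
S north likes F north likes F => small north likes F north likes F   [S ::= small]
small north likes F north likes F => small north likes likes F likes north likes F   [F ::= likes F likes]
small north likes likes F likes north likes F => small north likes likes likes F likes likes north likes F   [F ::= likes F likes]
small north likes likes likes F likes likes north likes F => small north likes likes likes north likes likes north likes F   [F ::= north]
small north likes likes likes north likes likes north likes F => small north likes likes likes north likes likes north likes north   [F ::= north]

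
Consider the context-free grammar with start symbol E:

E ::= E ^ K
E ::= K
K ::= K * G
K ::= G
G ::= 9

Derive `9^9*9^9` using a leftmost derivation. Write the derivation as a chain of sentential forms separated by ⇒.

E ⇒ E^K ⇒ E^K^K ⇒ K^K^K ⇒ G^K^K ⇒ 9^K^K ⇒ 9^K*G^K ⇒ 9^G*G^K ⇒ 9^9*G^K ⇒ 9^9*9^K ⇒ 9^9*9^G ⇒ 9^9*9^9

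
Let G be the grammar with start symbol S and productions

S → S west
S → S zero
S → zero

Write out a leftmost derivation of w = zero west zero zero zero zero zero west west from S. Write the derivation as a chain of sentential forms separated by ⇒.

S ⇒ S west   [S → S west]
S west ⇒ S west west   [S → S west]
S west west ⇒ S zero west west   [S → S zero]
S zero west west ⇒ S zero zero west west   [S → S zero]
S zero zero west west ⇒ S zero zero zero west west   [S → S zero]
S zero zero zero west west ⇒ S zero zero zero zero west west   [S → S zero]
S zero zero zero zero west west ⇒ S zero zero zero zero zero west west   [S → S zero]
S zero zero zero zero zero west west ⇒ S west zero zero zero zero zero west west   [S → S west]
S west zero zero zero zero zero west west ⇒ zero west zero zero zero zero zero west west   [S → zero]

S ⇒ S west ⇒ S west west ⇒ S zero west west ⇒ S zero zero west west ⇒ S zero zero zero west west ⇒ S zero zero zero zero west west ⇒ S zero zero zero zero zero west west ⇒ S west zero zero zero zero zero west west ⇒ zero west zero zero zero zero zero west west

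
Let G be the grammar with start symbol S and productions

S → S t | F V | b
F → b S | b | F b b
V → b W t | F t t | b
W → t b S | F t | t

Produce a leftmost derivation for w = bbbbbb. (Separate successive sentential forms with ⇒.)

S ⇒ FV ⇒ bSV ⇒ bFVV ⇒ bbSVV ⇒ bbFVVV ⇒ bbbVVV ⇒ bbbbVV ⇒ bbbbbV ⇒ bbbbbb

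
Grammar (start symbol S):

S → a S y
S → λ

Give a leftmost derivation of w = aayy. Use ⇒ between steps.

S ⇒ aSy ⇒ aaSyy ⇒ aayy

S ⇒ aSy   [S → a S y]
aSy ⇒ aaSyy   [S → a S y]
aaSyy ⇒ aayy   [S → λ]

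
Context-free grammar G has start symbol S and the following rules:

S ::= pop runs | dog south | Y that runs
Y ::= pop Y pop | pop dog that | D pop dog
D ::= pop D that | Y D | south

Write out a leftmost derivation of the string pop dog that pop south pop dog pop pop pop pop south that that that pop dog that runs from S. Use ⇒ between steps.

S ⇒ Y that runs   [S ::= Y that runs]
Y that runs ⇒ D pop dog that runs   [Y ::= D pop dog]
D pop dog that runs ⇒ Y D pop dog that runs   [D ::= Y D]
Y D pop dog that runs ⇒ pop dog that D pop dog that runs   [Y ::= pop dog that]
pop dog that D pop dog that runs ⇒ pop dog that Y D pop dog that runs   [D ::= Y D]
pop dog that Y D pop dog that runs ⇒ pop dog that pop Y pop D pop dog that runs   [Y ::= pop Y pop]
pop dog that pop Y pop D pop dog that runs ⇒ pop dog that pop D pop dog pop D pop dog that runs   [Y ::= D pop dog]
pop dog that pop D pop dog pop D pop dog that runs ⇒ pop dog that pop south pop dog pop D pop dog that runs   [D ::= south]
pop dog that pop south pop dog pop D pop dog that runs ⇒ pop dog that pop south pop dog pop pop D that pop dog that runs   [D ::= pop D that]
pop dog that pop south pop dog pop pop D that pop dog that runs ⇒ pop dog that pop south pop dog pop pop pop D that that pop dog that runs   [D ::= pop D that]
pop dog that pop south pop dog pop pop pop D that that pop dog that runs ⇒ pop dog that pop south pop dog pop pop pop pop D that that that pop dog that runs   [D ::= pop D that]
pop dog that pop south pop dog pop pop pop pop D that that that pop dog that runs ⇒ pop dog that pop south pop dog pop pop pop pop south that that that pop dog that runs   [D ::= south]

S ⇒ Y that runs ⇒ D pop dog that runs ⇒ Y D pop dog that runs ⇒ pop dog that D pop dog that runs ⇒ pop dog that Y D pop dog that runs ⇒ pop dog that pop Y pop D pop dog that runs ⇒ pop dog that pop D pop dog pop D pop dog that runs ⇒ pop dog that pop south pop dog pop D pop dog that runs ⇒ pop dog that pop south pop dog pop pop D that pop dog that runs ⇒ pop dog that pop south pop dog pop pop pop D that that pop dog that runs ⇒ pop dog that pop south pop dog pop pop pop pop D that that that pop dog that runs ⇒ pop dog that pop south pop dog pop pop pop pop south that that that pop dog that runs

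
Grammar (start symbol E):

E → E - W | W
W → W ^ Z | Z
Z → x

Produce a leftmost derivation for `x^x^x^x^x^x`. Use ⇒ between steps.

E ⇒ W ⇒ W^Z ⇒ W^Z^Z ⇒ W^Z^Z^Z ⇒ W^Z^Z^Z^Z ⇒ W^Z^Z^Z^Z^Z ⇒ Z^Z^Z^Z^Z^Z ⇒ x^Z^Z^Z^Z^Z ⇒ x^x^Z^Z^Z^Z ⇒ x^x^x^Z^Z^Z ⇒ x^x^x^x^Z^Z ⇒ x^x^x^x^x^Z ⇒ x^x^x^x^x^x

E ⇒ W   [E → W]
W ⇒ W^Z   [W → W ^ Z]
W^Z ⇒ W^Z^Z   [W → W ^ Z]
W^Z^Z ⇒ W^Z^Z^Z   [W → W ^ Z]
W^Z^Z^Z ⇒ W^Z^Z^Z^Z   [W → W ^ Z]
W^Z^Z^Z^Z ⇒ W^Z^Z^Z^Z^Z   [W → W ^ Z]
W^Z^Z^Z^Z^Z ⇒ Z^Z^Z^Z^Z^Z   [W → Z]
Z^Z^Z^Z^Z^Z ⇒ x^Z^Z^Z^Z^Z   [Z → x]
x^Z^Z^Z^Z^Z ⇒ x^x^Z^Z^Z^Z   [Z → x]
x^x^Z^Z^Z^Z ⇒ x^x^x^Z^Z^Z   [Z → x]
x^x^x^Z^Z^Z ⇒ x^x^x^x^Z^Z   [Z → x]
x^x^x^x^Z^Z ⇒ x^x^x^x^x^Z   [Z → x]
x^x^x^x^x^Z ⇒ x^x^x^x^x^x   [Z → x]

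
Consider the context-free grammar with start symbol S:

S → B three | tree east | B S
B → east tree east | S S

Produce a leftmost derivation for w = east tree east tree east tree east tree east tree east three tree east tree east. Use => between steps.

S => B S => S S S => B three S S => S S three S S => B S S three S S => S S S S three S S => B S S S S three S S => east tree east S S S S three S S => east tree east tree east S S S three S S => east tree east tree east tree east S S three S S => east tree east tree east tree east tree east S three S S => east tree east tree east tree east tree east tree east three S S => east tree east tree east tree east tree east tree east three tree east S => east tree east tree east tree east tree east tree east three tree east tree east

S => B S   [S → B S]
B S => S S S   [B → S S]
S S S => B three S S   [S → B three]
B three S S => S S three S S   [B → S S]
S S three S S => B S S three S S   [S → B S]
B S S three S S => S S S S three S S   [B → S S]
S S S S three S S => B S S S S three S S   [S → B S]
B S S S S three S S => east tree east S S S S three S S   [B → east tree east]
east tree east S S S S three S S => east tree east tree east S S S three S S   [S → tree east]
east tree east tree east S S S three S S => east tree east tree east tree east S S three S S   [S → tree east]
east tree east tree east tree east S S three S S => east tree east tree east tree east tree east S three S S   [S → tree east]
east tree east tree east tree east tree east S three S S => east tree east tree east tree east tree east tree east three S S   [S → tree east]
east tree east tree east tree east tree east tree east three S S => east tree east tree east tree east tree east tree east three tree east S   [S → tree east]
east tree east tree east tree east tree east tree east three tree east S => east tree east tree east tree east tree east tree east three tree east tree east   [S → tree east]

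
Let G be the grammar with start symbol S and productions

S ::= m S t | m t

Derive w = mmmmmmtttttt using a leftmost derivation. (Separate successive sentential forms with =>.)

S => mSt => mmStt => mmmSttt => mmmmStttt => mmmmmSttttt => mmmmmmtttttt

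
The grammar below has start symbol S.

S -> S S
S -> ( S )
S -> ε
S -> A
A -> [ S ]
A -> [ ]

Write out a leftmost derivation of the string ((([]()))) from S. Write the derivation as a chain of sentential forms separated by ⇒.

S ⇒ SS ⇒ (S)S ⇒ ((S))S ⇒ (((S)))S ⇒ (((SS)))S ⇒ (((AS)))S ⇒ ((([]S)))S ⇒ ((([](S))))S ⇒ ((([]())))S ⇒ ((([]())))

S ⇒ SS   [S -> S S]
SS ⇒ (S)S   [S -> ( S )]
(S)S ⇒ ((S))S   [S -> ( S )]
((S))S ⇒ (((S)))S   [S -> ( S )]
(((S)))S ⇒ (((SS)))S   [S -> S S]
(((SS)))S ⇒ (((AS)))S   [S -> A]
(((AS)))S ⇒ ((([]S)))S   [A -> [ ]]
((([]S)))S ⇒ ((([](S))))S   [S -> ( S )]
((([](S))))S ⇒ ((([]())))S   [S -> ε]
((([]())))S ⇒ ((([]())))   [S -> ε]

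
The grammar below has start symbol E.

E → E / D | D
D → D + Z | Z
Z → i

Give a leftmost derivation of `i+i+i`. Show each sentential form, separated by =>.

E => D => D+Z => D+Z+Z => Z+Z+Z => i+Z+Z => i+i+Z => i+i+i

E => D   [E → D]
D => D+Z   [D → D + Z]
D+Z => D+Z+Z   [D → D + Z]
D+Z+Z => Z+Z+Z   [D → Z]
Z+Z+Z => i+Z+Z   [Z → i]
i+Z+Z => i+i+Z   [Z → i]
i+i+Z => i+i+i   [Z → i]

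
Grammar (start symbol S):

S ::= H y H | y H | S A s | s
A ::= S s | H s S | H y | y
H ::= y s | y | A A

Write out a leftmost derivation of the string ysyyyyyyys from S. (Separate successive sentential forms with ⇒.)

S ⇒ HyH ⇒ ysyH ⇒ ysyAA ⇒ ysyyA ⇒ ysyySs ⇒ ysyyyHs ⇒ ysyyyAAs ⇒ ysyyyyAs ⇒ ysyyyyHys ⇒ ysyyyyAAys ⇒ ysyyyyyAys ⇒ ysyyyyyyys

S ⇒ HyH   [S ::= H y H]
HyH ⇒ ysyH   [H ::= y s]
ysyH ⇒ ysyAA   [H ::= A A]
ysyAA ⇒ ysyyA   [A ::= y]
ysyyA ⇒ ysyySs   [A ::= S s]
ysyySs ⇒ ysyyyHs   [S ::= y H]
ysyyyHs ⇒ ysyyyAAs   [H ::= A A]
ysyyyAAs ⇒ ysyyyyAs   [A ::= y]
ysyyyyAs ⇒ ysyyyyHys   [A ::= H y]
ysyyyyHys ⇒ ysyyyyAAys   [H ::= A A]
ysyyyyAAys ⇒ ysyyyyyAys   [A ::= y]
ysyyyyyAys ⇒ ysyyyyyyys   [A ::= y]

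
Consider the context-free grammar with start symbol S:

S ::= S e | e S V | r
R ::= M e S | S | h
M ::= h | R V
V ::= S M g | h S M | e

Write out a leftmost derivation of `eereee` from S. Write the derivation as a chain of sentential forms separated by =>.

S => eSV => eeSVV => eeSeVV => eereVV => eereeV => eereee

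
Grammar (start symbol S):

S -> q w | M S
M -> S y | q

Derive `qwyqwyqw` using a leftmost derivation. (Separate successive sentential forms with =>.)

S => MS   [S -> M S]
MS => SyS   [M -> S y]
SyS => qwyS   [S -> q w]
qwyS => qwyMS   [S -> M S]
qwyMS => qwySyS   [M -> S y]
qwySyS => qwyqwyS   [S -> q w]
qwyqwyS => qwyqwyqw   [S -> q w]

S=>MS=>SyS=>qwyS=>qwyMS=>qwySyS=>qwyqwyS=>qwyqwyqw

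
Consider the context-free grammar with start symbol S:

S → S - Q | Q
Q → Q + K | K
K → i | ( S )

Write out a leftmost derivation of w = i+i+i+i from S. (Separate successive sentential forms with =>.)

S => Q   [S → Q]
Q => Q+K   [Q → Q + K]
Q+K => Q+K+K   [Q → Q + K]
Q+K+K => Q+K+K+K   [Q → Q + K]
Q+K+K+K => K+K+K+K   [Q → K]
K+K+K+K => i+K+K+K   [K → i]
i+K+K+K => i+i+K+K   [K → i]
i+i+K+K => i+i+i+K   [K → i]
i+i+i+K => i+i+i+i   [K → i]

S => Q => Q+K => Q+K+K => Q+K+K+K => K+K+K+K => i+K+K+K => i+i+K+K => i+i+i+K => i+i+i+i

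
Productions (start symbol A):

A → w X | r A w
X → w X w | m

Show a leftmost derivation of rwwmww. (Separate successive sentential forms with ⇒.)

A ⇒ rAw   [A → r A w]
rAw ⇒ rwXw   [A → w X]
rwXw ⇒ rwwXww   [X → w X w]
rwwXww ⇒ rwwmww   [X → m]

A ⇒ rAw ⇒ rwXw ⇒ rwwXww ⇒ rwwmww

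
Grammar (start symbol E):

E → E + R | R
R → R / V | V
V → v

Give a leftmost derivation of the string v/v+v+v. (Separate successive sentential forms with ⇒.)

E ⇒ E+R ⇒ E+R+R ⇒ R+R+R ⇒ R/V+R+R ⇒ V/V+R+R ⇒ v/V+R+R ⇒ v/v+R+R ⇒ v/v+V+R ⇒ v/v+v+R ⇒ v/v+v+V ⇒ v/v+v+v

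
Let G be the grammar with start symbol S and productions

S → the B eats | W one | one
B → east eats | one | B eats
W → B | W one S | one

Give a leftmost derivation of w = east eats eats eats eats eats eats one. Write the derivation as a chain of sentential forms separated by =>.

S => W one => B one => B eats one => B eats eats one => B eats eats eats one => B eats eats eats eats one => B eats eats eats eats eats one => east eats eats eats eats eats eats one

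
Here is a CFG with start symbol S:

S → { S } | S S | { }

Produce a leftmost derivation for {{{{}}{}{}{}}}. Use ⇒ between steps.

S ⇒ {S}   [S → { S }]
{S} ⇒ {{S}}   [S → { S }]
{{S}} ⇒ {{SS}}   [S → S S]
{{SS}} ⇒ {{SSS}}   [S → S S]
{{SSS}} ⇒ {{SSSS}}   [S → S S]
{{SSSS}} ⇒ {{{S}SSS}}   [S → { S }]
{{{S}SSS}} ⇒ {{{{}}SSS}}   [S → { }]
{{{{}}SSS}} ⇒ {{{{}}{}SS}}   [S → { }]
{{{{}}{}SS}} ⇒ {{{{}}{}{}S}}   [S → { }]
{{{{}}{}{}S}} ⇒ {{{{}}{}{}{}}}   [S → { }]

S ⇒ {S} ⇒ {{S}} ⇒ {{SS}} ⇒ {{SSS}} ⇒ {{SSSS}} ⇒ {{{S}SSS}} ⇒ {{{{}}SSS}} ⇒ {{{{}}{}SS}} ⇒ {{{{}}{}{}S}} ⇒ {{{{}}{}{}{}}}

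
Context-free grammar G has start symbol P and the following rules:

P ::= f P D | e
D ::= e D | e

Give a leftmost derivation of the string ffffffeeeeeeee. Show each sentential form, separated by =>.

P => fPD   [P ::= f P D]
fPD => ffPDD   [P ::= f P D]
ffPDD => fffPDDD   [P ::= f P D]
fffPDDD => ffffPDDDD   [P ::= f P D]
ffffPDDDD => fffffPDDDDD   [P ::= f P D]
fffffPDDDDD => ffffffPDDDDDD   [P ::= f P D]
ffffffPDDDDDD => ffffffeDDDDDD   [P ::= e]
ffffffeDDDDDD => ffffffeeDDDDDD   [D ::= e D]
ffffffeeDDDDDD => ffffffeeeDDDDD   [D ::= e]
ffffffeeeDDDDD => ffffffeeeeDDDD   [D ::= e]
ffffffeeeeDDDD => ffffffeeeeeDDD   [D ::= e]
ffffffeeeeeDDD => ffffffeeeeeeDD   [D ::= e]
ffffffeeeeeeDD => ffffffeeeeeeeD   [D ::= e]
ffffffeeeeeeeD => ffffffeeeeeeee   [D ::= e]

P => fPD => ffPDD => fffPDDD => ffffPDDDD => fffffPDDDDD => ffffffPDDDDDD => ffffffeDDDDDD => ffffffeeDDDDDD => ffffffeeeDDDDD => ffffffeeeeDDDD => ffffffeeeeeDDD => ffffffeeeeeeDD => ffffffeeeeeeeD => ffffffeeeeeeee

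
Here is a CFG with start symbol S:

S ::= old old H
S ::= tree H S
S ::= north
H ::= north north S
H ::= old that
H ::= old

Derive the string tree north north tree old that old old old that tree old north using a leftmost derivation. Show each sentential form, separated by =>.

S => tree H S   [S ::= tree H S]
tree H S => tree north north S S   [H ::= north north S]
tree north north S S => tree north north tree H S S   [S ::= tree H S]
tree north north tree H S S => tree north north tree old that S S   [H ::= old that]
tree north north tree old that S S => tree north north tree old that old old H S   [S ::= old old H]
tree north north tree old that old old H S => tree north north tree old that old old old that S   [H ::= old that]
tree north north tree old that old old old that S => tree north north tree old that old old old that tree H S   [S ::= tree H S]
tree north north tree old that old old old that tree H S => tree north north tree old that old old old that tree old S   [H ::= old]
tree north north tree old that old old old that tree old S => tree north north tree old that old old old that tree old north   [S ::= north]

S => tree H S => tree north north S S => tree north north tree H S S => tree north north tree old that S S => tree north north tree old that old old H S => tree north north tree old that old old old that S => tree north north tree old that old old old that tree H S => tree north north tree old that old old old that tree old S => tree north north tree old that old old old that tree old north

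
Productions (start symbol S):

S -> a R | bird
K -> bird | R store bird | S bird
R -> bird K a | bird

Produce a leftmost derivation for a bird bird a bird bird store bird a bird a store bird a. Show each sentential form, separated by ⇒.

S ⇒ a R   [S -> a R]
a R ⇒ a bird K a   [R -> bird K a]
a bird K a ⇒ a bird R store bird a   [K -> R store bird]
a bird R store bird a ⇒ a bird bird K a store bird a   [R -> bird K a]
a bird bird K a store bird a ⇒ a bird bird S bird a store bird a   [K -> S bird]
a bird bird S bird a store bird a ⇒ a bird bird a R bird a store bird a   [S -> a R]
a bird bird a R bird a store bird a ⇒ a bird bird a bird K a bird a store bird a   [R -> bird K a]
a bird bird a bird K a bird a store bird a ⇒ a bird bird a bird R store bird a bird a store bird a   [K -> R store bird]
a bird bird a bird R store bird a bird a store bird a ⇒ a bird bird a bird bird store bird a bird a store bird a   [R -> bird]

S ⇒ a R ⇒ a bird K a ⇒ a bird R store bird a ⇒ a bird bird K a store bird a ⇒ a bird bird S bird a store bird a ⇒ a bird bird a R bird a store bird a ⇒ a bird bird a bird K a bird a store bird a ⇒ a bird bird a bird R store bird a bird a store bird a ⇒ a bird bird a bird bird store bird a bird a store bird a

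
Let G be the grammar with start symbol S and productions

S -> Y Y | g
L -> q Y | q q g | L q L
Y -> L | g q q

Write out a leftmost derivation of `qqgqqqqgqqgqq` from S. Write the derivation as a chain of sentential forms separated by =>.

S => YY => LY => qYY => qLY => qLqLY => qqYqLY => qqgqqqLY => qqgqqqqYY => qqgqqqqgqqY => qqgqqqqgqqgqq

S => YY   [S -> Y Y]
YY => LY   [Y -> L]
LY => qYY   [L -> q Y]
qYY => qLY   [Y -> L]
qLY => qLqLY   [L -> L q L]
qLqLY => qqYqLY   [L -> q Y]
qqYqLY => qqgqqqLY   [Y -> g q q]
qqgqqqLY => qqgqqqqYY   [L -> q Y]
qqgqqqqYY => qqgqqqqgqqY   [Y -> g q q]
qqgqqqqgqqY => qqgqqqqgqqgqq   [Y -> g q q]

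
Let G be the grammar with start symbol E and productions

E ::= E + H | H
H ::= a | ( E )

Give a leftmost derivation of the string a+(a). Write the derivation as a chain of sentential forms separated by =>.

E => E+H => H+H => a+H => a+(E) => a+(H) => a+(a)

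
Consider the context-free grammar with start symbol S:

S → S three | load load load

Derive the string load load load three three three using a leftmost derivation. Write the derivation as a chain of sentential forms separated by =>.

S => S three => S three three => S three three three => load load load three three three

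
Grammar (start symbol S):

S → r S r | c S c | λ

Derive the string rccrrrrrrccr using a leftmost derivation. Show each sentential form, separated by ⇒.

S ⇒ rSr ⇒ rcScr ⇒ rccSccr ⇒ rccrSrccr ⇒ rccrrSrrccr ⇒ rccrrrSrrrccr ⇒ rccrrrrrrccr

S ⇒ rSr   [S → r S r]
rSr ⇒ rcScr   [S → c S c]
rcScr ⇒ rccSccr   [S → c S c]
rccSccr ⇒ rccrSrccr   [S → r S r]
rccrSrccr ⇒ rccrrSrrccr   [S → r S r]
rccrrSrrccr ⇒ rccrrrSrrrccr   [S → r S r]
rccrrrSrrrccr ⇒ rccrrrrrrccr   [S → λ]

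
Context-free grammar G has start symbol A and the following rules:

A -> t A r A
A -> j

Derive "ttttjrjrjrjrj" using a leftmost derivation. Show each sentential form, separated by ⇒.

A ⇒ tArA ⇒ ttArArA ⇒ tttArArArA ⇒ ttttArArArArA ⇒ ttttjrArArArA ⇒ ttttjrjrArArA ⇒ ttttjrjrjrArA ⇒ ttttjrjrjrjrA ⇒ ttttjrjrjrjrj

A ⇒ tArA   [A -> t A r A]
tArA ⇒ ttArArA   [A -> t A r A]
ttArArA ⇒ tttArArArA   [A -> t A r A]
tttArArArA ⇒ ttttArArArArA   [A -> t A r A]
ttttArArArArA ⇒ ttttjrArArArA   [A -> j]
ttttjrArArArA ⇒ ttttjrjrArArA   [A -> j]
ttttjrjrArArA ⇒ ttttjrjrjrArA   [A -> j]
ttttjrjrjrArA ⇒ ttttjrjrjrjrA   [A -> j]
ttttjrjrjrjrA ⇒ ttttjrjrjrjrj   [A -> j]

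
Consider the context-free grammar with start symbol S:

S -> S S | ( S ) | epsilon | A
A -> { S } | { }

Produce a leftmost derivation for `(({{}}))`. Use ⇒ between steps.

S ⇒ (S)   [S -> ( S )]
(S) ⇒ ((S))   [S -> ( S )]
((S)) ⇒ ((A))   [S -> A]
((A)) ⇒ (({S}))   [A -> { S }]
(({S})) ⇒ (({A}))   [S -> A]
(({A})) ⇒ (({{}}))   [A -> { }]

S ⇒ (S) ⇒ ((S)) ⇒ ((A)) ⇒ (({S})) ⇒ (({A})) ⇒ (({{}}))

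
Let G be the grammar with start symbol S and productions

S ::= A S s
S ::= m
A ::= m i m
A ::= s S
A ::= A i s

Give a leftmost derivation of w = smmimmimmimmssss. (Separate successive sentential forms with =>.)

S => ASs   [S ::= A S s]
ASs => sSSs   [A ::= s S]
sSSs => smSs   [S ::= m]
smSs => smASss   [S ::= A S s]
smASss => smmimSss   [A ::= m i m]
smmimSss => smmimASsss   [S ::= A S s]
smmimASsss => smmimmimSsss   [A ::= m i m]
smmimmimSsss => smmimmimASssss   [S ::= A S s]
smmimmimASssss => smmimmimmimSssss   [A ::= m i m]
smmimmimmimSssss => smmimmimmimmssss   [S ::= m]

S => ASs => sSSs => smSs => smASss => smmimSss => smmimASsss => smmimmimSsss => smmimmimASssss => smmimmimmimSssss => smmimmimmimmssss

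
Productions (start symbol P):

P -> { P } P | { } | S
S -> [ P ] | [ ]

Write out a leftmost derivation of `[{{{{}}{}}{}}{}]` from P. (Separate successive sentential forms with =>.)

P => S => [P] => [{P}P] => [{{P}P}P] => [{{{P}P}P}P] => [{{{{}}P}P}P] => [{{{{}}{}}P}P] => [{{{{}}{}}{}}P] => [{{{{}}{}}{}}{}]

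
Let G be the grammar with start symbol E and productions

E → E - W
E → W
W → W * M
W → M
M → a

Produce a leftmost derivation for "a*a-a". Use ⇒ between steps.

E⇒E-W⇒W-W⇒W*M-W⇒M*M-W⇒a*M-W⇒a*a-W⇒a*a-M⇒a*a-a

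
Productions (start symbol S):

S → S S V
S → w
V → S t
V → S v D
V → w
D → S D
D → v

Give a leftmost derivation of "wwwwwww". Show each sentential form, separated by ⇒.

S ⇒ SSV ⇒ SSVSV ⇒ SSVSVSV ⇒ wSVSVSV ⇒ wwVSVSV ⇒ wwwSVSV ⇒ wwwwVSV ⇒ wwwwwSV ⇒ wwwwwwV ⇒ wwwwwww

S ⇒ SSV   [S → S S V]
SSV ⇒ SSVSV   [S → S S V]
SSVSV ⇒ SSVSVSV   [S → S S V]
SSVSVSV ⇒ wSVSVSV   [S → w]
wSVSVSV ⇒ wwVSVSV   [S → w]
wwVSVSV ⇒ wwwSVSV   [V → w]
wwwSVSV ⇒ wwwwVSV   [S → w]
wwwwVSV ⇒ wwwwwSV   [V → w]
wwwwwSV ⇒ wwwwwwV   [S → w]
wwwwwwV ⇒ wwwwwww   [V → w]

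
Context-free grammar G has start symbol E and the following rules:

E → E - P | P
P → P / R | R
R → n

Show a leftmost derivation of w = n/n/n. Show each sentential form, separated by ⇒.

E ⇒ P   [E → P]
P ⇒ P/R   [P → P / R]
P/R ⇒ P/R/R   [P → P / R]
P/R/R ⇒ R/R/R   [P → R]
R/R/R ⇒ n/R/R   [R → n]
n/R/R ⇒ n/n/R   [R → n]
n/n/R ⇒ n/n/n   [R → n]

E⇒P⇒P/R⇒P/R/R⇒R/R/R⇒n/R/R⇒n/n/R⇒n/n/n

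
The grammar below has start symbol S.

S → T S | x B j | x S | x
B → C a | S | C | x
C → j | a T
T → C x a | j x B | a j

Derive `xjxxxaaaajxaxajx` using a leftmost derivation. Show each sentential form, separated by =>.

S => xS => xTS => xjxBS => xjxSS => xjxxSS => xjxxxBjS => xjxxxCjS => xjxxxaTjS => xjxxxaCxajS => xjxxxaaTxajS => xjxxxaaCxaxajS => xjxxxaaaTxaxajS => xjxxxaaaajxaxajS => xjxxxaaaajxaxajx

S => xS   [S → x S]
xS => xTS   [S → T S]
xTS => xjxBS   [T → j x B]
xjxBS => xjxSS   [B → S]
xjxSS => xjxxSS   [S → x S]
xjxxSS => xjxxxBjS   [S → x B j]
xjxxxBjS => xjxxxCjS   [B → C]
xjxxxCjS => xjxxxaTjS   [C → a T]
xjxxxaTjS => xjxxxaCxajS   [T → C x a]
xjxxxaCxajS => xjxxxaaTxajS   [C → a T]
xjxxxaaTxajS => xjxxxaaCxaxajS   [T → C x a]
xjxxxaaCxaxajS => xjxxxaaaTxaxajS   [C → a T]
xjxxxaaaTxaxajS => xjxxxaaaajxaxajS   [T → a j]
xjxxxaaaajxaxajS => xjxxxaaaajxaxajx   [S → x]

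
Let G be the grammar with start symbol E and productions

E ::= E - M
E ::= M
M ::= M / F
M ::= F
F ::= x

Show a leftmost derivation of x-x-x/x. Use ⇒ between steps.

E ⇒ E-M   [E ::= E - M]
E-M ⇒ E-M-M   [E ::= E - M]
E-M-M ⇒ M-M-M   [E ::= M]
M-M-M ⇒ F-M-M   [M ::= F]
F-M-M ⇒ x-M-M   [F ::= x]
x-M-M ⇒ x-F-M   [M ::= F]
x-F-M ⇒ x-x-M   [F ::= x]
x-x-M ⇒ x-x-M/F   [M ::= M / F]
x-x-M/F ⇒ x-x-F/F   [M ::= F]
x-x-F/F ⇒ x-x-x/F   [F ::= x]
x-x-x/F ⇒ x-x-x/x   [F ::= x]

E⇒E-M⇒E-M-M⇒M-M-M⇒F-M-M⇒x-M-M⇒x-F-M⇒x-x-M⇒x-x-M/F⇒x-x-F/F⇒x-x-x/F⇒x-x-x/x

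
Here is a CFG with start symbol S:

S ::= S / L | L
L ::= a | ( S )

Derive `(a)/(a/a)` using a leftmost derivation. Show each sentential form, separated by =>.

S => S/L => L/L => (S)/L => (L)/L => (a)/L => (a)/(S) => (a)/(S/L) => (a)/(L/L) => (a)/(a/L) => (a)/(a/a)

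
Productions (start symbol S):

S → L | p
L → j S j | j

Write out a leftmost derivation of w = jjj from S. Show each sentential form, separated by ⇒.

S ⇒ L   [S → L]
L ⇒ jSj   [L → j S j]
jSj ⇒ jLj   [S → L]
jLj ⇒ jjj   [L → j]

S ⇒ L ⇒ jSj ⇒ jLj ⇒ jjj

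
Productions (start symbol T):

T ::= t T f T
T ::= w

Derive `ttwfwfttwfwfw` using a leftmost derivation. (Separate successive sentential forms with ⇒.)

T ⇒ tTfT ⇒ ttTfTfT ⇒ ttwfTfT ⇒ ttwfwfT ⇒ ttwfwftTfT ⇒ ttwfwfttTfTfT ⇒ ttwfwfttwfTfT ⇒ ttwfwfttwfwfT ⇒ ttwfwfttwfwfw

T ⇒ tTfT   [T ::= t T f T]
tTfT ⇒ ttTfTfT   [T ::= t T f T]
ttTfTfT ⇒ ttwfTfT   [T ::= w]
ttwfTfT ⇒ ttwfwfT   [T ::= w]
ttwfwfT ⇒ ttwfwftTfT   [T ::= t T f T]
ttwfwftTfT ⇒ ttwfwfttTfTfT   [T ::= t T f T]
ttwfwfttTfTfT ⇒ ttwfwfttwfTfT   [T ::= w]
ttwfwfttwfTfT ⇒ ttwfwfttwfwfT   [T ::= w]
ttwfwfttwfwfT ⇒ ttwfwfttwfwfw   [T ::= w]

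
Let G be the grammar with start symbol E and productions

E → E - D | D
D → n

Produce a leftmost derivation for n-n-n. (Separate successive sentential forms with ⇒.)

E ⇒ E-D ⇒ E-D-D ⇒ D-D-D ⇒ n-D-D ⇒ n-n-D ⇒ n-n-n

E ⇒ E-D   [E → E - D]
E-D ⇒ E-D-D   [E → E - D]
E-D-D ⇒ D-D-D   [E → D]
D-D-D ⇒ n-D-D   [D → n]
n-D-D ⇒ n-n-D   [D → n]
n-n-D ⇒ n-n-n   [D → n]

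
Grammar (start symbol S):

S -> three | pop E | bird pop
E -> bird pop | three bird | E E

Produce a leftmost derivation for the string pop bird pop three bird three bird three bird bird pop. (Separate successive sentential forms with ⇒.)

S ⇒ pop E ⇒ pop E E ⇒ pop E E E ⇒ pop E E E E ⇒ pop bird pop E E E ⇒ pop bird pop E E E E ⇒ pop bird pop three bird E E E ⇒ pop bird pop three bird three bird E E ⇒ pop bird pop three bird three bird three bird E ⇒ pop bird pop three bird three bird three bird bird pop

S ⇒ pop E   [S -> pop E]
pop E ⇒ pop E E   [E -> E E]
pop E E ⇒ pop E E E   [E -> E E]
pop E E E ⇒ pop E E E E   [E -> E E]
pop E E E E ⇒ pop bird pop E E E   [E -> bird pop]
pop bird pop E E E ⇒ pop bird pop E E E E   [E -> E E]
pop bird pop E E E E ⇒ pop bird pop three bird E E E   [E -> three bird]
pop bird pop three bird E E E ⇒ pop bird pop three bird three bird E E   [E -> three bird]
pop bird pop three bird three bird E E ⇒ pop bird pop three bird three bird three bird E   [E -> three bird]
pop bird pop three bird three bird three bird E ⇒ pop bird pop three bird three bird three bird bird pop   [E -> bird pop]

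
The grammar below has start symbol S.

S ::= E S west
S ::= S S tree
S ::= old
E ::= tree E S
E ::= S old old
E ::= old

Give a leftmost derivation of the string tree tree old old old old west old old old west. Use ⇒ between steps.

S ⇒ E S west   [S ::= E S west]
E S west ⇒ S old old S west   [E ::= S old old]
S old old S west ⇒ E S west old old S west   [S ::= E S west]
E S west old old S west ⇒ tree E S S west old old S west   [E ::= tree E S]
tree E S S west old old S west ⇒ tree tree E S S S west old old S west   [E ::= tree E S]
tree tree E S S S west old old S west ⇒ tree tree old S S S west old old S west   [E ::= old]
tree tree old S S S west old old S west ⇒ tree tree old old S S west old old S west   [S ::= old]
tree tree old old S S west old old S west ⇒ tree tree old old old S west old old S west   [S ::= old]
tree tree old old old S west old old S west ⇒ tree tree old old old old west old old S west   [S ::= old]
tree tree old old old old west old old S west ⇒ tree tree old old old old west old old old west   [S ::= old]

S ⇒ E S west ⇒ S old old S west ⇒ E S west old old S west ⇒ tree E S S west old old S west ⇒ tree tree E S S S west old old S west ⇒ tree tree old S S S west old old S west ⇒ tree tree old old S S west old old S west ⇒ tree tree old old old S west old old S west ⇒ tree tree old old old old west old old S west ⇒ tree tree old old old old west old old old west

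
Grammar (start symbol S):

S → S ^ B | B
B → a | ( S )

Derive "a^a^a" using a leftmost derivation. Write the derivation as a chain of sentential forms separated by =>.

S => S^B => S^B^B => B^B^B => a^B^B => a^a^B => a^a^a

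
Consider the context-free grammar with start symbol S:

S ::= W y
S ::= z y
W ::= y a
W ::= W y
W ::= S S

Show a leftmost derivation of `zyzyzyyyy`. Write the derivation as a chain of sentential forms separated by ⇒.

S ⇒ Wy   [S ::= W y]
Wy ⇒ Wyy   [W ::= W y]
Wyy ⇒ SSyy   [W ::= S S]
SSyy ⇒ zySyy   [S ::= z y]
zySyy ⇒ zyWyyy   [S ::= W y]
zyWyyy ⇒ zySSyyy   [W ::= S S]
zySSyyy ⇒ zyzySyyy   [S ::= z y]
zyzySyyy ⇒ zyzyzyyyy   [S ::= z y]

S ⇒ Wy ⇒ Wyy ⇒ SSyy ⇒ zySyy ⇒ zyWyyy ⇒ zySSyyy ⇒ zyzySyyy ⇒ zyzyzyyyy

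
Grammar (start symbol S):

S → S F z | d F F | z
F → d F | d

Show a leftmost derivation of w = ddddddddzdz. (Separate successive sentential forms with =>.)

S => SFz   [S → S F z]
SFz => SFzFz   [S → S F z]
SFzFz => dFFFzFz   [S → d F F]
dFFFzFz => ddFFFzFz   [F → d F]
ddFFFzFz => dddFFFzFz   [F → d F]
dddFFFzFz => ddddFFzFz   [F → d]
ddddFFzFz => dddddFFzFz   [F → d F]
dddddFFzFz => ddddddFzFz   [F → d]
ddddddFzFz => dddddddFzFz   [F → d F]
dddddddFzFz => ddddddddzFz   [F → d]
ddddddddzFz => ddddddddzdz   [F → d]

S=>SFz=>SFzFz=>dFFFzFz=>ddFFFzFz=>dddFFFzFz=>ddddFFzFz=>dddddFFzFz=>ddddddFzFz=>dddddddFzFz=>ddddddddzFz=>ddddddddzdz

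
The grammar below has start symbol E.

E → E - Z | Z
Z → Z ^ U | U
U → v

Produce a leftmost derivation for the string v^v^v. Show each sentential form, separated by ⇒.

E ⇒ Z   [E → Z]
Z ⇒ Z^U   [Z → Z ^ U]
Z^U ⇒ Z^U^U   [Z → Z ^ U]
Z^U^U ⇒ U^U^U   [Z → U]
U^U^U ⇒ v^U^U   [U → v]
v^U^U ⇒ v^v^U   [U → v]
v^v^U ⇒ v^v^v   [U → v]

E ⇒ Z ⇒ Z^U ⇒ Z^U^U ⇒ U^U^U ⇒ v^U^U ⇒ v^v^U ⇒ v^v^v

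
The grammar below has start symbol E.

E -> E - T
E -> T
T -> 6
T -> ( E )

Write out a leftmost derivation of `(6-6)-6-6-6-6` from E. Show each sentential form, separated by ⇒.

E ⇒ E-T   [E -> E - T]
E-T ⇒ E-T-T   [E -> E - T]
E-T-T ⇒ E-T-T-T   [E -> E - T]
E-T-T-T ⇒ E-T-T-T-T   [E -> E - T]
E-T-T-T-T ⇒ T-T-T-T-T   [E -> T]
T-T-T-T-T ⇒ (E)-T-T-T-T   [T -> ( E )]
(E)-T-T-T-T ⇒ (E-T)-T-T-T-T   [E -> E - T]
(E-T)-T-T-T-T ⇒ (T-T)-T-T-T-T   [E -> T]
(T-T)-T-T-T-T ⇒ (6-T)-T-T-T-T   [T -> 6]
(6-T)-T-T-T-T ⇒ (6-6)-T-T-T-T   [T -> 6]
(6-6)-T-T-T-T ⇒ (6-6)-6-T-T-T   [T -> 6]
(6-6)-6-T-T-T ⇒ (6-6)-6-6-T-T   [T -> 6]
(6-6)-6-6-T-T ⇒ (6-6)-6-6-6-T   [T -> 6]
(6-6)-6-6-6-T ⇒ (6-6)-6-6-6-6   [T -> 6]

E ⇒ E-T ⇒ E-T-T ⇒ E-T-T-T ⇒ E-T-T-T-T ⇒ T-T-T-T-T ⇒ (E)-T-T-T-T ⇒ (E-T)-T-T-T-T ⇒ (T-T)-T-T-T-T ⇒ (6-T)-T-T-T-T ⇒ (6-6)-T-T-T-T ⇒ (6-6)-6-T-T-T ⇒ (6-6)-6-6-T-T ⇒ (6-6)-6-6-6-T ⇒ (6-6)-6-6-6-6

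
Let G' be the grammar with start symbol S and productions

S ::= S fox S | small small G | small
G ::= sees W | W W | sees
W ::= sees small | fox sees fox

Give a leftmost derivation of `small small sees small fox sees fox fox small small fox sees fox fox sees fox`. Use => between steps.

S => S fox S => small small G fox S => small small W W fox S => small small sees small W fox S => small small sees small fox sees fox fox S => small small sees small fox sees fox fox small small G => small small sees small fox sees fox fox small small W W => small small sees small fox sees fox fox small small fox sees fox W => small small sees small fox sees fox fox small small fox sees fox fox sees fox

S => S fox S   [S ::= S fox S]
S fox S => small small G fox S   [S ::= small small G]
small small G fox S => small small W W fox S   [G ::= W W]
small small W W fox S => small small sees small W fox S   [W ::= sees small]
small small sees small W fox S => small small sees small fox sees fox fox S   [W ::= fox sees fox]
small small sees small fox sees fox fox S => small small sees small fox sees fox fox small small G   [S ::= small small G]
small small sees small fox sees fox fox small small G => small small sees small fox sees fox fox small small W W   [G ::= W W]
small small sees small fox sees fox fox small small W W => small small sees small fox sees fox fox small small fox sees fox W   [W ::= fox sees fox]
small small sees small fox sees fox fox small small fox sees fox W => small small sees small fox sees fox fox small small fox sees fox fox sees fox   [W ::= fox sees fox]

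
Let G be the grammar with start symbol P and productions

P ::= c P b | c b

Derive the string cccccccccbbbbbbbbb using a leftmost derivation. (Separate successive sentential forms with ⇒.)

P ⇒ cPb ⇒ ccPbb ⇒ cccPbbb ⇒ ccccPbbbb ⇒ cccccPbbbbb ⇒ ccccccPbbbbbb ⇒ cccccccPbbbbbbb ⇒ ccccccccPbbbbbbbb ⇒ cccccccccbbbbbbbbb

P ⇒ cPb   [P ::= c P b]
cPb ⇒ ccPbb   [P ::= c P b]
ccPbb ⇒ cccPbbb   [P ::= c P b]
cccPbbb ⇒ ccccPbbbb   [P ::= c P b]
ccccPbbbb ⇒ cccccPbbbbb   [P ::= c P b]
cccccPbbbbb ⇒ ccccccPbbbbbb   [P ::= c P b]
ccccccPbbbbbb ⇒ cccccccPbbbbbbb   [P ::= c P b]
cccccccPbbbbbbb ⇒ ccccccccPbbbbbbbb   [P ::= c P b]
ccccccccPbbbbbbbb ⇒ cccccccccbbbbbbbbb   [P ::= c b]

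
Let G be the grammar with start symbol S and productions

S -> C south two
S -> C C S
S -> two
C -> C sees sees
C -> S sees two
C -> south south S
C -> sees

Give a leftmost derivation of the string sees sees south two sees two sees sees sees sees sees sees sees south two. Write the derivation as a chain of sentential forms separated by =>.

S => C C S => sees C S => sees C sees sees S => sees C sees sees sees sees S => sees C sees sees sees sees sees sees S => sees S sees two sees sees sees sees sees sees S => sees C south two sees two sees sees sees sees sees sees S => sees sees south two sees two sees sees sees sees sees sees S => sees sees south two sees two sees sees sees sees sees sees C south two => sees sees south two sees two sees sees sees sees sees sees sees south two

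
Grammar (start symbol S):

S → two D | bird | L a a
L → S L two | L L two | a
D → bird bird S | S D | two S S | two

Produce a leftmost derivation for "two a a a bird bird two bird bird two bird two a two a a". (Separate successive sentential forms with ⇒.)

S ⇒ two D   [S → two D]
two D ⇒ two S D   [D → S D]
two S D ⇒ two L a a D   [S → L a a]
two L a a D ⇒ two a a a D   [L → a]
two a a a D ⇒ two a a a bird bird S   [D → bird bird S]
two a a a bird bird S ⇒ two a a a bird bird two D   [S → two D]
two a a a bird bird two D ⇒ two a a a bird bird two bird bird S   [D → bird bird S]
two a a a bird bird two bird bird S ⇒ two a a a bird bird two bird bird L a a   [S → L a a]
two a a a bird bird two bird bird L a a ⇒ two a a a bird bird two bird bird S L two a a   [L → S L two]
two a a a bird bird two bird bird S L two a a ⇒ two a a a bird bird two bird bird two D L two a a   [S → two D]
two a a a bird bird two bird bird two D L two a a ⇒ two a a a bird bird two bird bird two S D L two a a   [D → S D]
two a a a bird bird two bird bird two S D L two a a ⇒ two a a a bird bird two bird bird two bird D L two a a   [S → bird]
two a a a bird bird two bird bird two bird D L two a a ⇒ two a a a bird bird two bird bird two bird two L two a a   [D → two]
two a a a bird bird two bird bird two bird two L two a a ⇒ two a a a bird bird two bird bird two bird two a two a a   [L → a]

S ⇒ two D ⇒ two S D ⇒ two L a a D ⇒ two a a a D ⇒ two a a a bird bird S ⇒ two a a a bird bird two D ⇒ two a a a bird bird two bird bird S ⇒ two a a a bird bird two bird bird L a a ⇒ two a a a bird bird two bird bird S L two a a ⇒ two a a a bird bird two bird bird two D L two a a ⇒ two a a a bird bird two bird bird two S D L two a a ⇒ two a a a bird bird two bird bird two bird D L two a a ⇒ two a a a bird bird two bird bird two bird two L two a a ⇒ two a a a bird bird two bird bird two bird two a two a a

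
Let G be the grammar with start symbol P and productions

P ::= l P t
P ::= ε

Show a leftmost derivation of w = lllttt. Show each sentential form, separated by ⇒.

P ⇒ lPt ⇒ llPtt ⇒ lllPttt ⇒ lllttt

P ⇒ lPt   [P ::= l P t]
lPt ⇒ llPtt   [P ::= l P t]
llPtt ⇒ lllPttt   [P ::= l P t]
lllPttt ⇒ lllttt   [P ::= ε]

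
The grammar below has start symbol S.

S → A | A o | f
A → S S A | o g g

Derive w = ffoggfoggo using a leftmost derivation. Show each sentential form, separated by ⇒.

S ⇒ Ao   [S → A o]
Ao ⇒ SSAo   [A → S S A]
SSAo ⇒ ASAo   [S → A]
ASAo ⇒ SSASAo   [A → S S A]
SSASAo ⇒ fSASAo   [S → f]
fSASAo ⇒ ffASAo   [S → f]
ffASAo ⇒ ffoggSAo   [A → o g g]
ffoggSAo ⇒ ffoggfAo   [S → f]
ffoggfAo ⇒ ffoggfoggo   [A → o g g]

S ⇒ Ao ⇒ SSAo ⇒ ASAo ⇒ SSASAo ⇒ fSASAo ⇒ ffASAo ⇒ ffoggSAo ⇒ ffoggfAo ⇒ ffoggfoggo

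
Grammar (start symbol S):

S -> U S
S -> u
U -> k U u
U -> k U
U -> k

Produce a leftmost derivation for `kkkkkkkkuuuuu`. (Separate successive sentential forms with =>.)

S => US => kUuS => kkUuuS => kkkUuuuS => kkkkUuuuS => kkkkkUuuuS => kkkkkkUuuuS => kkkkkkkUuuuuS => kkkkkkkkuuuuS => kkkkkkkkuuuuu

S => US   [S -> U S]
US => kUuS   [U -> k U u]
kUuS => kkUuuS   [U -> k U u]
kkUuuS => kkkUuuuS   [U -> k U u]
kkkUuuuS => kkkkUuuuS   [U -> k U]
kkkkUuuuS => kkkkkUuuuS   [U -> k U]
kkkkkUuuuS => kkkkkkUuuuS   [U -> k U]
kkkkkkUuuuS => kkkkkkkUuuuuS   [U -> k U u]
kkkkkkkUuuuuS => kkkkkkkkuuuuS   [U -> k]
kkkkkkkkuuuuS => kkkkkkkkuuuuu   [S -> u]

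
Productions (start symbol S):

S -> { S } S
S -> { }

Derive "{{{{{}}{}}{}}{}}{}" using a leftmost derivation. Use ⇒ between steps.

S ⇒ {S}S   [S -> { S } S]
{S}S ⇒ {{S}S}S   [S -> { S } S]
{{S}S}S ⇒ {{{S}S}S}S   [S -> { S } S]
{{{S}S}S}S ⇒ {{{{S}S}S}S}S   [S -> { S } S]
{{{{S}S}S}S}S ⇒ {{{{{}}S}S}S}S   [S -> { }]
{{{{{}}S}S}S}S ⇒ {{{{{}}{}}S}S}S   [S -> { }]
{{{{{}}{}}S}S}S ⇒ {{{{{}}{}}{}}S}S   [S -> { }]
{{{{{}}{}}{}}S}S ⇒ {{{{{}}{}}{}}{}}S   [S -> { }]
{{{{{}}{}}{}}{}}S ⇒ {{{{{}}{}}{}}{}}{}   [S -> { }]

S⇒{S}S⇒{{S}S}S⇒{{{S}S}S}S⇒{{{{S}S}S}S}S⇒{{{{{}}S}S}S}S⇒{{{{{}}{}}S}S}S⇒{{{{{}}{}}{}}S}S⇒{{{{{}}{}}{}}{}}S⇒{{{{{}}{}}{}}{}}{}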